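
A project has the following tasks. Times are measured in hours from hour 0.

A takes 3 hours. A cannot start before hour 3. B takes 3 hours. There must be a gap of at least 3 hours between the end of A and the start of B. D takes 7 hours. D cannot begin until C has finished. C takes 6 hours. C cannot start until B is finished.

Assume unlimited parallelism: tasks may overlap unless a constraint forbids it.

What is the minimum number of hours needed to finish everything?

25

After its own release at hour 3, A can start at hour 3 and finishes at hour 6.
After A (finishes hour 6, plus 3-hour gap → hour 9), B can start at hour 9 and finishes at hour 12.
C cannot begin until B (finishes hour 12). It runs from hour 12 to 12 + 6 = hour 18.
After C (finishes hour 18), D can start at hour 18 and finishes at hour 25.
All tasks are finished once the last one completes. Finish times: A at 6, B at 12, C at 18, D at 25. The latest is hour 25.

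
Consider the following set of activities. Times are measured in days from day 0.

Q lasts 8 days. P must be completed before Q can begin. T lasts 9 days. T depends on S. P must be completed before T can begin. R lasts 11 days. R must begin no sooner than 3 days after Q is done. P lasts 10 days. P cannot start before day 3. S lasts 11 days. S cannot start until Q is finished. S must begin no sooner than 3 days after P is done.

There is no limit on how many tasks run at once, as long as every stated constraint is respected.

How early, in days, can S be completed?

32

P waits on its own release at day 3, so it starts at day 3 and finishes at 3 + 10 = day 13.
After P (finishes day 13), Q can start at day 13 and finishes at day 21.
S cannot start until Q (finishes day 21); P (finishes day 13, plus 3-day gap → day 16). The controlling bound is day 21, so S finishes at 21 + 11 = day 32.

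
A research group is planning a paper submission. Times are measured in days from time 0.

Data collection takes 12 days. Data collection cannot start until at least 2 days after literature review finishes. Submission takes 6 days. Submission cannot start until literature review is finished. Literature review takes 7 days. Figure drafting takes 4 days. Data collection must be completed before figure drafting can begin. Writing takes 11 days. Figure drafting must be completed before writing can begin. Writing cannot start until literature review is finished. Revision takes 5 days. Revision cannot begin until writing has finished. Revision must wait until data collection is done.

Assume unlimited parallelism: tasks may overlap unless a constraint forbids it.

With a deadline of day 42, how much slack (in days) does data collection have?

1

Literature review has no prerequisites, so it starts at day 0 and finishes at day 7.
Data collection cannot begin until literature review (finishes day 7, plus 2-day gap → day 9). It runs from day 9 to 9 + 12 = day 21.

Working backward from the deadline:
To finish by day 42, revision (duration 5) must start no later than day 37.
Writing must finish before revision (must start by day 37). With an 11-day duration, writing must start by 37 − 11 = day 26.
Figure drafting feeds into writing (must start by day 26); so figure drafting must finish by day 26 and therefore start by day 22.
For data collection: figure drafting (must start by day 22); revision (must start by day 37). The most restrictive is day 22; with a 12-day duration, data collection must start by day 10.
So data collection can start as early as day 9 and as late as day 10, giving 10 − 9 = 1 day of slack.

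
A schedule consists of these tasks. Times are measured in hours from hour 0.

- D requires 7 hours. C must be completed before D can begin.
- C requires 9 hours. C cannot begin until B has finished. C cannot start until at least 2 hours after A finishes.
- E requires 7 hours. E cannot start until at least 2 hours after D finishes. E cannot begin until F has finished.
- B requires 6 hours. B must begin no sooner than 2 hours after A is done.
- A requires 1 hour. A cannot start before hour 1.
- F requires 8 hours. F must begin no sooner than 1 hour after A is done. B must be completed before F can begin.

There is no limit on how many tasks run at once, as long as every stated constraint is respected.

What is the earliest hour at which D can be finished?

26

After its own release at hour 1, A can start at hour 1 and finishes at hour 2.
After A (finishes hour 2, plus 2-hour gap → hour 4), B can start at hour 4 and finishes at hour 10.
C cannot start until B (finishes hour 10); A (finishes hour 2, plus 2-hour gap → hour 4). The controlling bound is hour 10, so C finishes at 10 + 9 = hour 19.
After C (finishes hour 19), D can start at hour 19 and finishes at hour 26.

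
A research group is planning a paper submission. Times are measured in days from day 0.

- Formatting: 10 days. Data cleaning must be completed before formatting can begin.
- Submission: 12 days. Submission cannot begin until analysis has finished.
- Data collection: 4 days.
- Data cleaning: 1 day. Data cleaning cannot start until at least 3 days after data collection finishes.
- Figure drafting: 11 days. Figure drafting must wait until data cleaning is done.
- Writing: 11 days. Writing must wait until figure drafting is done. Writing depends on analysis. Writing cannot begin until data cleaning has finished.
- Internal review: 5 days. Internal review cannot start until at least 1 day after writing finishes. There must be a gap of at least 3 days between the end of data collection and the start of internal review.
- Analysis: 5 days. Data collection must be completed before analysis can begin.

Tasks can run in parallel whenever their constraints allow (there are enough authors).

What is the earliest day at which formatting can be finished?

Data collection can start immediately at day 0; it finishes at day 4.
After data collection (finishes day 4, plus 3-day gap → day 7), data cleaning can start at day 7 and finishes at day 8.
Formatting waits on data cleaning (finishes day 8), so it starts at day 8 and finishes at 8 + 10 = day 18.

18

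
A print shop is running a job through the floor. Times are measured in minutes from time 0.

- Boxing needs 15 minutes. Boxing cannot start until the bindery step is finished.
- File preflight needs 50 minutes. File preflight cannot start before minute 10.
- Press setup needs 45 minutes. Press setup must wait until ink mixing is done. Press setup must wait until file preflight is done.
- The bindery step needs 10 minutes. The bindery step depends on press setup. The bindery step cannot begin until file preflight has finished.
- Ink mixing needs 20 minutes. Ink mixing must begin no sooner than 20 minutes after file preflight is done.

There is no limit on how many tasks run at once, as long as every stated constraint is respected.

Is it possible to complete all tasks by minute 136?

No

File preflight waits on its own release at minute 10, so it starts at minute 10 and finishes at 10 + 50 = minute 60.
Ink mixing waits on file preflight (finishes minute 60, plus 20-minute gap → minute 80), so it starts at minute 80 and finishes at 80 + 20 = minute 100.
Press setup needs all of ink mixing (finishes minute 100); file preflight (finishes minute 60). That puts its earliest start at minute 100; it finishes at 100 + 45 = minute 145.
The bindery step needs all of press setup (finishes minute 145); file preflight (finishes minute 60). That puts its earliest start at minute 145; it finishes at 145 + 10 = minute 155.
After the bindery step (finishes minute 155), boxing can start at minute 155 and finishes at minute 170.
The earliest everything can be done is minute 170, which is after the deadline of 136, so it is not possible.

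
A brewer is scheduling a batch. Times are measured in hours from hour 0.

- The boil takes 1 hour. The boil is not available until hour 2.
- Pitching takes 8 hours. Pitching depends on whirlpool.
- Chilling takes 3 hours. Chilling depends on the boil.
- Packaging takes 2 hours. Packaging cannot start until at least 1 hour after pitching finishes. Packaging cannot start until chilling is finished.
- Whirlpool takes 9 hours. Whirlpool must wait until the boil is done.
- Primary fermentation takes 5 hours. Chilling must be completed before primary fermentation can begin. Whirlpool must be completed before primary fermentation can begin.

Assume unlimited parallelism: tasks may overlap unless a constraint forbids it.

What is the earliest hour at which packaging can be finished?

After its own release at hour 2, the boil can start at hour 2 and finishes at hour 3.
Chilling waits on the boil (finishes hour 3), so it starts at hour 3 and finishes at 3 + 3 = hour 6.
Whirlpool waits on the boil (finishes hour 3), so it starts at hour 3 and finishes at 3 + 9 = hour 12.
Pitching cannot begin until whirlpool (finishes hour 12). It runs from hour 12 to 12 + 8 = hour 20.
Packaging has to wait for pitching (finishes hour 20, plus 1-hour gap → hour 21); chilling (finishes hour 6). The latest of these is hour 21, so packaging runs hour 21 to 21 + 2 = hour 23.

23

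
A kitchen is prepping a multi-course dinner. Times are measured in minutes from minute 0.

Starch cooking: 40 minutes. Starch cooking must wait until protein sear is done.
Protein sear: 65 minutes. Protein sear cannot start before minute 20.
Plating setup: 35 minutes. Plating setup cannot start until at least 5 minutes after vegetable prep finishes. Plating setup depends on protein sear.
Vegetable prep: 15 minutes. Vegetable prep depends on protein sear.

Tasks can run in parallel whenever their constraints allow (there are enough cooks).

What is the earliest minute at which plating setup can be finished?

140

After its own release at minute 20, protein sear can start at minute 20 and finishes at minute 85.
Vegetable prep cannot begin until protein sear (finishes minute 85). It runs from minute 85 to 85 + 15 = minute 100.
Plating setup has to wait for vegetable prep (finishes minute 100, plus 5-minute gap → minute 105); protein sear (finishes minute 85). The latest of these is minute 105, so plating setup runs minute 105 to 105 + 35 = minute 140.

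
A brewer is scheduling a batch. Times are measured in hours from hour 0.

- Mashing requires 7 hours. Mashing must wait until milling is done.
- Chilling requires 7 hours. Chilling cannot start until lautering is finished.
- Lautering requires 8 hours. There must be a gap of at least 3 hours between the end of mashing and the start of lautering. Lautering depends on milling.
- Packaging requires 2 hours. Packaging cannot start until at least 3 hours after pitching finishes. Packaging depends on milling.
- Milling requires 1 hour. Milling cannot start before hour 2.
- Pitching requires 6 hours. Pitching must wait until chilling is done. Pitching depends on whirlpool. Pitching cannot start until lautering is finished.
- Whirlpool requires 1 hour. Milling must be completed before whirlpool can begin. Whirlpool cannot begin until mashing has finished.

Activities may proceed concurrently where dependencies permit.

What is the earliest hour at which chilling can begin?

Milling waits on its own release at hour 2, so it starts at hour 2 and finishes at 2 + 1 = hour 3.
Mashing waits on milling (finishes hour 3), so it starts at hour 3 and finishes at 3 + 7 = hour 10.
Lautering needs all of mashing (finishes hour 10, plus 3-hour gap → hour 13); milling (finishes hour 3). That puts its earliest start at hour 13; it finishes at 13 + 8 = hour 21.
Chilling waits on lautering (finishes hour 21), so the earliest it can start is hour 21.

21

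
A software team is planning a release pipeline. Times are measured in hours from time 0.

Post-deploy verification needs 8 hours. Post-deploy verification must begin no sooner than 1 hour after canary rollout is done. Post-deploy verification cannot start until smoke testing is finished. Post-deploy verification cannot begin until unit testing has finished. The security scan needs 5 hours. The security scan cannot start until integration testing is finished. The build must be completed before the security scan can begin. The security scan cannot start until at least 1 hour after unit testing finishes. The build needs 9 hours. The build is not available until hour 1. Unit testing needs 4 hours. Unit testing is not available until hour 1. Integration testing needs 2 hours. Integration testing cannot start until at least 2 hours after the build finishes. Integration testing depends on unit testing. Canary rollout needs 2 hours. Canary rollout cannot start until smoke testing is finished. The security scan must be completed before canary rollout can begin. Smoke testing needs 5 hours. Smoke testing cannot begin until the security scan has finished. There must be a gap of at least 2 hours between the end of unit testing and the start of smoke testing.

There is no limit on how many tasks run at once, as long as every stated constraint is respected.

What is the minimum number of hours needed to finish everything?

Unit testing cannot begin until its own release at hour 1. It runs from hour 1 to 1 + 4 = hour 5.
The build waits on its own release at hour 1, so it starts at hour 1 and finishes at 1 + 9 = hour 10.
Integration testing has to wait for the build (finishes hour 10, plus 2-hour gap → hour 12); unit testing (finishes hour 5). The latest of these is hour 12, so integration testing runs hour 12 to 12 + 2 = hour 14.
The security scan cannot start until integration testing (finishes hour 14); the build (finishes hour 10); unit testing (finishes hour 5, plus 1-hour gap → hour 6). The controlling bound is hour 14, so the security scan finishes at 14 + 5 = hour 19.
Smoke testing cannot start until the security scan (finishes hour 19); unit testing (finishes hour 5, plus 2-hour gap → hour 7). The controlling bound is hour 19, so smoke testing finishes at 19 + 5 = hour 24.
Canary rollout needs all of smoke testing (finishes hour 24); the security scan (finishes hour 19). That puts its earliest start at hour 24; it finishes at 24 + 2 = hour 26.
Post-deploy verification cannot start until canary rollout (finishes hour 26, plus 1-hour gap → hour 27); smoke testing (finishes hour 24); unit testing (finishes hour 5). The controlling bound is hour 27, so post-deploy verification finishes at 27 + 8 = hour 35.
All tasks are finished once the last one completes. Finish times: The build at 10, Unit testing at 5, Integration testing at 14, The security scan at 19, Smoke testing at 24, Canary rollout at 26, Post-deploy verification at 35. The latest is hour 35.

35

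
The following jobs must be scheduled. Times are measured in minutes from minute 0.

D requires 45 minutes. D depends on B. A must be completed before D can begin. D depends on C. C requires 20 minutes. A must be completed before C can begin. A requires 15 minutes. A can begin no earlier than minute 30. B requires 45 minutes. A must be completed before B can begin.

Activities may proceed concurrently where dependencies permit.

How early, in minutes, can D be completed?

A cannot begin until its own release at minute 30. It runs from minute 30 to 30 + 15 = minute 45.
C cannot begin until A (finishes minute 45). It runs from minute 45 to 45 + 20 = minute 65.
After A (finishes minute 45), B can start at minute 45 and finishes at minute 90.
D has to wait for B (finishes minute 90); A (finishes minute 45); C (finishes minute 65). The latest of these is minute 90, so D runs minute 90 to 90 + 45 = minute 135.

135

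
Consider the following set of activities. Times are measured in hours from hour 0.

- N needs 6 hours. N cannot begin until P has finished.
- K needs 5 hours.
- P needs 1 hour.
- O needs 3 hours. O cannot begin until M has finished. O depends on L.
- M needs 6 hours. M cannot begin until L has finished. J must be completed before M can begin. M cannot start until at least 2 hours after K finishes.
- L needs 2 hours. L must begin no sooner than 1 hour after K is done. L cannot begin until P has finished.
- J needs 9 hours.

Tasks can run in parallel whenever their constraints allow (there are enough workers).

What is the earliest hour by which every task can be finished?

P has no prerequisites, so it starts at hour 0 and finishes at hour 1.
N waits on P (finishes hour 1), so it starts at hour 1 and finishes at 1 + 6 = hour 7.
K can start immediately at hour 0; it finishes at hour 5.
L has to wait for K (finishes hour 5, plus 1-hour gap → hour 6); P (finishes hour 1). The latest of these is hour 6, so L runs hour 6 to 6 + 2 = hour 8.
J has no prerequisites, so it starts at hour 0 and finishes at hour 9.
For M: L (finishes hour 8); J (finishes hour 9); K (finishes hour 5, plus 2-hour gap → hour 7). Taking the maximum gives a start of hour 9, and it finishes at 9 + 6 = hour 15.
O needs all of M (finishes hour 15); L (finishes hour 8). That puts its earliest start at hour 15; it finishes at 15 + 3 = hour 18.
All tasks are finished once the last one completes. Finish times: J at 9, K at 5, L at 8, M at 15, N at 7, O at 18, P at 1. The latest is hour 18.

18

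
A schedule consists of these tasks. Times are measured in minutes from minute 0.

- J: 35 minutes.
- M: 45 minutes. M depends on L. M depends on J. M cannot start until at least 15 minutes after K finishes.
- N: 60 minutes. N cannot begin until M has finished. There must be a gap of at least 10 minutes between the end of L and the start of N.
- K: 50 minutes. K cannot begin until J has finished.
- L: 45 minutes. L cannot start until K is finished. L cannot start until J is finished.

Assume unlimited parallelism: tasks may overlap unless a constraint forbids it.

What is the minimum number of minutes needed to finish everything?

J has no prerequisites, so it starts at minute 0 and finishes at minute 35.
K waits on J (finishes minute 35), so it starts at minute 35 and finishes at 35 + 50 = minute 85.
L needs all of K (finishes minute 85); J (finishes minute 35). That puts its earliest start at minute 85; it finishes at 85 + 45 = minute 130.
M has to wait for L (finishes minute 130); J (finishes minute 35); K (finishes minute 85, plus 15-minute gap → minute 100). The latest of these is minute 130, so M runs minute 130 to 130 + 45 = minute 175.
N cannot start until M (finishes minute 175); L (finishes minute 130, plus 10-minute gap → minute 140). The controlling bound is minute 175, so N finishes at 175 + 60 = minute 235.
All tasks are finished once the last one completes. Finish times: J at 35, K at 85, L at 130, M at 175, N at 235. The latest is minute 235.

235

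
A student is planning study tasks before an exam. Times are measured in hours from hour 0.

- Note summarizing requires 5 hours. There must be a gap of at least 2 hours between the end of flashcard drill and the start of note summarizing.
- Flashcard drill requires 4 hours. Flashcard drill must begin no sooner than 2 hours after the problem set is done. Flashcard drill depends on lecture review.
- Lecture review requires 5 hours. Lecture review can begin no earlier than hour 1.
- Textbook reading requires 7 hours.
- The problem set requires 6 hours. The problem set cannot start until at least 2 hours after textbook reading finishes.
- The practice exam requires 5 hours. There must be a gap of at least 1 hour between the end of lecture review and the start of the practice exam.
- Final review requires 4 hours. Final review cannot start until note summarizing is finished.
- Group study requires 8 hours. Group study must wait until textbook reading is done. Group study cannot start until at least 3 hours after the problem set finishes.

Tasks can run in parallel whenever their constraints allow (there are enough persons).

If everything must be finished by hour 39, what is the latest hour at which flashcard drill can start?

Nothing follows final review; the deadline of hour 39 is its only limit. It must start by 39 − 4 = hour 35.
Since final review (must start by hour 35) depends on it, note summarizing must finish by hour 35. Backing off its 5-hour duration gives a latest start of hour 30.
Flashcard drill must finish before note summarizing (must start by hour 30, minus 2-hour gap → hour 28). With a 4-hour duration, flashcard drill must start by 28 − 4 = hour 24.

24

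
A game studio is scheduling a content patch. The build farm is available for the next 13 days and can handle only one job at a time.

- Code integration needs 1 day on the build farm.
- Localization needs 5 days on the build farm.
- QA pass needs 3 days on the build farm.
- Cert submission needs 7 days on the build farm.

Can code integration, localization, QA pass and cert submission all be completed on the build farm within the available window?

No

Running back to back, the jobs need 1 + 5 + 3 + 7 = 16 days on the build farm.
Since 16 > 13, they cannot all fit.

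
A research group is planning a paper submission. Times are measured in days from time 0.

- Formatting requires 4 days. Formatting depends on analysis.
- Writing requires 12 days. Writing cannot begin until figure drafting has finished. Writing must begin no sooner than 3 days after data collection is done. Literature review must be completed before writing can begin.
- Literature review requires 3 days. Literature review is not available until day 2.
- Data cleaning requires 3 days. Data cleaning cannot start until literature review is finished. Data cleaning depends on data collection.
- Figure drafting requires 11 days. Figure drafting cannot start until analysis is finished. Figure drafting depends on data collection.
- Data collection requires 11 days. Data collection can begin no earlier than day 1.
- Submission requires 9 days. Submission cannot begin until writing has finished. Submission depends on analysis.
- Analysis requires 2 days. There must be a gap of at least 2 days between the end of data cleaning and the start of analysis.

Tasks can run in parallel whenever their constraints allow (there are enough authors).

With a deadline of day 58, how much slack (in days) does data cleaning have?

7

After its own release at day 1, data collection can start at day 1 and finishes at day 12.
Literature review cannot begin until its own release at day 2. It runs from day 2 to 2 + 3 = day 5.
Data cleaning cannot start until literature review (finishes day 5); data collection (finishes day 12). The controlling bound is day 12, so data cleaning finishes at 12 + 3 = day 15.

Working backward from the deadline:
To finish by day 58, submission (duration 9) must start no later than day 49.
Writing has to be done before submission (must start by day 49). That means finishing by day 49, i.e. starting by 49 − 12 = day 37.
Figure drafting must finish before writing (must start by day 37). With an 11-day duration, figure drafting must start by 37 − 11 = day 26.
Nothing follows formatting; the deadline of day 58 is its only limit. It must start by 58 − 4 = day 54.
Analysis feeds figure drafting (must start by day 26); formatting (must start by day 54); submission (must start by day 49). Taking the minimum, analysis must finish by day 26 and start by 26 − 2 = day 24.
Data cleaning feeds into analysis (must start by day 24, minus 2-day gap → day 22); so data cleaning must finish by day 22 and therefore start by day 19.
So data cleaning can start as early as day 12 and as late as day 19, giving 19 − 12 = 7 days of slack.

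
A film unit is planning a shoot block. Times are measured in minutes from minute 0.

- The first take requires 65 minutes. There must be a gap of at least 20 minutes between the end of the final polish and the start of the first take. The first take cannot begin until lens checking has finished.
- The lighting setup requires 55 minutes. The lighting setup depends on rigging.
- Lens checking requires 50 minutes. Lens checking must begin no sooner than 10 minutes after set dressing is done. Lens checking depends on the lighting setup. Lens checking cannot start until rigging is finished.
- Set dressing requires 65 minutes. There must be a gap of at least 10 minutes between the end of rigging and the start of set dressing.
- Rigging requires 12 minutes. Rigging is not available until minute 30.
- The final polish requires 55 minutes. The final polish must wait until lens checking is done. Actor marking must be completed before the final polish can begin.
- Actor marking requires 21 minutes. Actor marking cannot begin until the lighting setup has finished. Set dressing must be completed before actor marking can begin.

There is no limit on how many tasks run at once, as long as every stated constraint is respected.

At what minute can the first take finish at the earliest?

Rigging cannot begin until its own release at minute 30. It runs from minute 30 to 30 + 12 = minute 42.
The lighting setup waits on rigging (finishes minute 42), so it starts at minute 42 and finishes at 42 + 55 = minute 97.
Set dressing waits on rigging (finishes minute 42, plus 10-minute gap → minute 52), so it starts at minute 52 and finishes at 52 + 65 = minute 117.
Actor marking cannot start until the lighting setup (finishes minute 97); set dressing (finishes minute 117). The controlling bound is minute 117, so actor marking finishes at 117 + 21 = minute 138.
Lens checking needs all of set dressing (finishes minute 117, plus 10-minute gap → minute 127); the lighting setup (finishes minute 97); rigging (finishes minute 42). That puts its earliest start at minute 127; it finishes at 127 + 50 = minute 177.
For the final polish: lens checking (finishes minute 177); actor marking (finishes minute 138). Taking the maximum gives a start of minute 177, and it finishes at 177 + 55 = minute 232.
The first take cannot start until the final polish (finishes minute 232, plus 20-minute gap → minute 252); lens checking (finishes minute 177). The controlling bound is minute 252, so the first take finishes at 252 + 65 = minute 317.

317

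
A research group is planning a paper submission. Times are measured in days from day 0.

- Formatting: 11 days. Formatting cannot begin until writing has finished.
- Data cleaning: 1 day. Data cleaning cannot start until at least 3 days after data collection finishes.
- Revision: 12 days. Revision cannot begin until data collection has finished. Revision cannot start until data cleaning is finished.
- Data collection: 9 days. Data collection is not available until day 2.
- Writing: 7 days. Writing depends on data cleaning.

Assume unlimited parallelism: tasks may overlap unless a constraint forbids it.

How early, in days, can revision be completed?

After its own release at day 2, data collection can start at day 2 and finishes at day 11.
Data cleaning waits on data collection (finishes day 11, plus 3-day gap → day 14), so it starts at day 14 and finishes at 14 + 1 = day 15.
Revision has to wait for data collection (finishes day 11); data cleaning (finishes day 15). The latest of these is day 15, so revision runs day 15 to 15 + 12 = day 27.

27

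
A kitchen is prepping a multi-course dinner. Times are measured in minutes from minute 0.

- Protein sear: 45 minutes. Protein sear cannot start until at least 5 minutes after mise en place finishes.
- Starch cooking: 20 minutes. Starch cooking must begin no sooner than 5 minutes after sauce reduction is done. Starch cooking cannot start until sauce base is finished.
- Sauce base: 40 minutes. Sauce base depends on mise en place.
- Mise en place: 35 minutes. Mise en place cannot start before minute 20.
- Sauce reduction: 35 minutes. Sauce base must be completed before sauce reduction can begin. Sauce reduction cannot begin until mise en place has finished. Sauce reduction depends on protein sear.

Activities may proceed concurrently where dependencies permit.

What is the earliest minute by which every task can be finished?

After its own release at minute 20, mise en place can start at minute 20 and finishes at minute 55.
Protein sear waits on mise en place (finishes minute 55, plus 5-minute gap → minute 60), so it starts at minute 60 and finishes at 60 + 45 = minute 105.
Sauce base cannot begin until mise en place (finishes minute 55). It runs from minute 55 to 55 + 40 = minute 95.
For sauce reduction: sauce base (finishes minute 95); mise en place (finishes minute 55); protein sear (finishes minute 105). Taking the maximum gives a start of minute 105, and it finishes at 105 + 35 = minute 140.
Starch cooking has to wait for sauce reduction (finishes minute 140, plus 5-minute gap → minute 145); sauce base (finishes minute 95). The latest of these is minute 145, so starch cooking runs minute 145 to 145 + 20 = minute 165.
All tasks are finished once the last one completes. Finish times: Mise en place at 55, Sauce base at 95, Protein sear at 105, Sauce reduction at 140, Starch cooking at 165. The latest is minute 165.

165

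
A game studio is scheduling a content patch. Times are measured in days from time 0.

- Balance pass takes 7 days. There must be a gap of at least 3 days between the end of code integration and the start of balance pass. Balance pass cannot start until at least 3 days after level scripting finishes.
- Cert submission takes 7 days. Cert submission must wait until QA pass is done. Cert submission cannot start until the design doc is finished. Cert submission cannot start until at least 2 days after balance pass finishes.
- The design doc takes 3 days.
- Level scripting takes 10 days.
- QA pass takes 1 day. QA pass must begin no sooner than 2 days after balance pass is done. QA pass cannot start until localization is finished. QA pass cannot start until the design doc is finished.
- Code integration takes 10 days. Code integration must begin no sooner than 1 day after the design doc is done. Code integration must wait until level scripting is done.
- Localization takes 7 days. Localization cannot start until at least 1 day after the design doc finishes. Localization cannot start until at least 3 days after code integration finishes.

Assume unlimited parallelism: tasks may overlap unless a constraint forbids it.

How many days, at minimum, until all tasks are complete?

40

Nothing blocks level scripting, so it runs from day 0 to day 10.
The design doc can start immediately at day 0; it finishes at day 3.
Code integration needs all of the design doc (finishes day 3, plus 1-day gap → day 4); level scripting (finishes day 10). That puts its earliest start at day 10; it finishes at 10 + 10 = day 20.
Localization has to wait for the design doc (finishes day 3, plus 1-day gap → day 4); code integration (finishes day 20, plus 3-day gap → day 23). The latest of these is day 23, so localization runs day 23 to 23 + 7 = day 30.
Balance pass cannot start until code integration (finishes day 20, plus 3-day gap → day 23); level scripting (finishes day 10, plus 3-day gap → day 13). The controlling bound is day 23, so balance pass finishes at 23 + 7 = day 30.
QA pass cannot start until balance pass (finishes day 30, plus 2-day gap → day 32); localization (finishes day 30); the design doc (finishes day 3). The controlling bound is day 32, so QA pass finishes at 32 + 1 = day 33.
Cert submission has to wait for QA pass (finishes day 33); the design doc (finishes day 3); balance pass (finishes day 30, plus 2-day gap → day 32). The latest of these is day 33, so cert submission runs day 33 to 33 + 7 = day 40.
All tasks are finished once the last one completes. Finish times: The design doc at 3, Level scripting at 10, Code integration at 20, Balance pass at 30, Localization at 30, QA pass at 33, Cert submission at 40. The latest is day 40.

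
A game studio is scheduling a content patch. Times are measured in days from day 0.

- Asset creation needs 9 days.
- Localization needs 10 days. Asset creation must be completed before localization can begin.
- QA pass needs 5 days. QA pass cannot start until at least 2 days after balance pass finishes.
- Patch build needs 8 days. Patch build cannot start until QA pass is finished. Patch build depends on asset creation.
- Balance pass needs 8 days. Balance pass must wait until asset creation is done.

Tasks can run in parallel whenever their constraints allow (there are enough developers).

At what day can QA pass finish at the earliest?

24

Asset creation has no prerequisites, so it starts at day 0 and finishes at day 9.
After asset creation (finishes day 9), balance pass can start at day 9 and finishes at day 17.
QA pass waits on balance pass (finishes day 17, plus 2-day gap → day 19), so it starts at day 19 and finishes at 19 + 5 = day 24.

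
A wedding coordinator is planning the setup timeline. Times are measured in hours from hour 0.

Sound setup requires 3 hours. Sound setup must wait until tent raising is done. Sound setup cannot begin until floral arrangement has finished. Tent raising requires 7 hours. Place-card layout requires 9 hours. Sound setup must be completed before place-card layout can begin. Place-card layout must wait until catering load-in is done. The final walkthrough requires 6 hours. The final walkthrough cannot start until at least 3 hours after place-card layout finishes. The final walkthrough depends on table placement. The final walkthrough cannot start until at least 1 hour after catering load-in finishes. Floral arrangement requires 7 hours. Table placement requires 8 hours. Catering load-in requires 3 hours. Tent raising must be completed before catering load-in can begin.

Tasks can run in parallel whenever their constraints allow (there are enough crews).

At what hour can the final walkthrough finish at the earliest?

Nothing blocks floral arrangement, so it runs from hour 0 to hour 7.
Table placement can start immediately at hour 0; it finishes at hour 8.
Nothing blocks tent raising, so it runs from hour 0 to hour 7.
Catering load-in waits on tent raising (finishes hour 7), so it starts at hour 7 and finishes at 7 + 3 = hour 10.
Sound setup has to wait for tent raising (finishes hour 7); floral arrangement (finishes hour 7). The latest of these is hour 7, so sound setup runs hour 7 to 7 + 3 = hour 10.
Place-card layout cannot start until sound setup (finishes hour 10); catering load-in (finishes hour 10). The controlling bound is hour 10, so place-card layout finishes at 10 + 9 = hour 19.
The final walkthrough has to wait for place-card layout (finishes hour 19, plus 3-hour gap → hour 22); table placement (finishes hour 8); catering load-in (finishes hour 10, plus 1-hour gap → hour 11). The latest of these is hour 22, so the final walkthrough runs hour 22 to 22 + 6 = hour 28.

28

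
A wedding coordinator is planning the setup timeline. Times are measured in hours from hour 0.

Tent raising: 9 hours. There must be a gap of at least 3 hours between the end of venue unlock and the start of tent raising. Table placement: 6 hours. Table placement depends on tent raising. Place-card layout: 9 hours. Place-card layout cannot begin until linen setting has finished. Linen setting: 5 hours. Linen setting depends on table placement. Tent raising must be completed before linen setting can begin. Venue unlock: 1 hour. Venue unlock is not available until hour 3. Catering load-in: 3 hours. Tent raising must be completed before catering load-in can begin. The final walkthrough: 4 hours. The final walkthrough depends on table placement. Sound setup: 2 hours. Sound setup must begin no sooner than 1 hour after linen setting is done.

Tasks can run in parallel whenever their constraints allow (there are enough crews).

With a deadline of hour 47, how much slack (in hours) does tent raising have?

11

Venue unlock waits on its own release at hour 3, so it starts at hour 3 and finishes at 3 + 1 = hour 4.
Tent raising waits on venue unlock (finishes hour 4, plus 3-hour gap → hour 7), so it starts at hour 7 and finishes at 7 + 9 = hour 16.

Working backward from the deadline:
Nothing follows sound setup; the deadline of hour 47 is its only limit. It must start by 47 − 2 = hour 45.
Place-card layout has no dependents, so it just needs to finish by hour 47. Starting by 47 − 9 = hour 38 achieves that.
Linen setting has several dependents: sound setup (must start by hour 45, minus 1-hour gap → hour 44); place-card layout (must start by hour 38). The earliest of those limits is hour 38, so linen setting must start by 38 − 5 = hour 33.
To finish by hour 47, the final walkthrough (duration 4) must start no later than hour 43.
Table placement has several dependents: linen setting (must start by hour 33); the final walkthrough (must start by hour 43). The earliest of those limits is hour 33, so table placement must start by 33 − 6 = hour 27.
To finish by hour 47, catering load-in (duration 3) must start no later than hour 44.
Tent raising feeds table placement (must start by hour 27); linen setting (must start by hour 33); catering load-in (must start by hour 44). Taking the minimum, tent raising must finish by hour 27 and start by 27 − 9 = hour 18.
So tent raising can start as early as hour 7 and as late as hour 18, giving 18 − 7 = 11 hours of slack.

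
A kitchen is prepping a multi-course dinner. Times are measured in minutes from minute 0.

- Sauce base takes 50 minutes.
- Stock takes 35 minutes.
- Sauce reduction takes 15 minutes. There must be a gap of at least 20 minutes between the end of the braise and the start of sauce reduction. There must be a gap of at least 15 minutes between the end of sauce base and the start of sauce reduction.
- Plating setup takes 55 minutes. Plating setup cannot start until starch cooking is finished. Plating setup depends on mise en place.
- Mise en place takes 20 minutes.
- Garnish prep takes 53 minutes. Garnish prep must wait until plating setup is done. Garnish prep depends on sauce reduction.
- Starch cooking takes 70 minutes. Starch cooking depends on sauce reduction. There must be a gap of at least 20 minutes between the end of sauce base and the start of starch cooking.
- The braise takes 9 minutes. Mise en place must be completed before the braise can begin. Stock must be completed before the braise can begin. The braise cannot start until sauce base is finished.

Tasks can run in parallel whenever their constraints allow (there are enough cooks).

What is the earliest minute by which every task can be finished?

Sauce base has no prerequisites, so it starts at minute 0 and finishes at minute 50.
Stock has no prerequisites, so it starts at minute 0 and finishes at minute 35.
Mise en place can start immediately at minute 0; it finishes at minute 20.
The braise cannot start until mise en place (finishes minute 20); stock (finishes minute 35); sauce base (finishes minute 50). The controlling bound is minute 50, so the braise finishes at 50 + 9 = minute 59.
Sauce reduction needs all of the braise (finishes minute 59, plus 20-minute gap → minute 79); sauce base (finishes minute 50, plus 15-minute gap → minute 65). That puts its earliest start at minute 79; it finishes at 79 + 15 = minute 94.
Starch cooking cannot start until sauce reduction (finishes minute 94); sauce base (finishes minute 50, plus 20-minute gap → minute 70). The controlling bound is minute 94, so starch cooking finishes at 94 + 70 = minute 164.
Plating setup has to wait for starch cooking (finishes minute 164); mise en place (finishes minute 20). The latest of these is minute 164, so plating setup runs minute 164 to 164 + 55 = minute 219.
Garnish prep needs all of plating setup (finishes minute 219); sauce reduction (finishes minute 94). That puts its earliest start at minute 219; it finishes at 219 + 53 = minute 272.
All tasks are finished once the last one completes. Finish times: Mise en place at 20, Stock at 35, Sauce base at 50, The braise at 59, Sauce reduction at 94, Starch cooking at 164, Plating setup at 219, Garnish prep at 272. The latest is minute 272.

272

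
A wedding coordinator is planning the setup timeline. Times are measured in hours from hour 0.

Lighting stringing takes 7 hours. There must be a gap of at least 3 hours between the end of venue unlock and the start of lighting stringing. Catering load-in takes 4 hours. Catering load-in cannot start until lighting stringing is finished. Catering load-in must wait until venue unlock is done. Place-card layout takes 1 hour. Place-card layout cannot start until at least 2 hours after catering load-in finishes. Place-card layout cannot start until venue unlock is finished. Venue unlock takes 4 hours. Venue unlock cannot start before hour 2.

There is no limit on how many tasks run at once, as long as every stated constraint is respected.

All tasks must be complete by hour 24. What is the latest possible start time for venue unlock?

3

To finish by hour 24, place-card layout (duration 1) must start no later than hour 23.
Since place-card layout (must start by hour 23, minus 2-hour gap → hour 21) depends on it, catering load-in must finish by hour 21. Backing off its 4-hour duration gives a latest start of hour 17.
Lighting stringing feeds into catering load-in (must start by hour 17); so lighting stringing must finish by hour 17 and therefore start by hour 10.
Venue unlock feeds lighting stringing (must start by hour 10, minus 3-hour gap → hour 7); catering load-in (must start by hour 17); place-card layout (must start by hour 23). Taking the minimum, venue unlock must finish by hour 7 and start by 7 − 4 = hour 3.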